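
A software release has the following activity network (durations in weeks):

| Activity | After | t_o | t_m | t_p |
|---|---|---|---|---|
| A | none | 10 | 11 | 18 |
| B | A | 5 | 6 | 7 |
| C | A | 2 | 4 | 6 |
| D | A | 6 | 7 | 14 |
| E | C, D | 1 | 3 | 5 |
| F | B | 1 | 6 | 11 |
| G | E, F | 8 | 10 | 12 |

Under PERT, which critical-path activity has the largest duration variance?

te_A = (10 + 4·11 + 18)/6 = 72/6 = 12; σ²_A = ((18−10)/6)² = 1.778
te_B = (5 + 4·6 + 7)/6 = 36/6 = 6; σ²_B = ((7−5)/6)² = 0.111
te_C = (2 + 4·4 + 6)/6 = 24/6 = 4; σ²_C = ((6−2)/6)² = 0.444
te_D = (6 + 4·7 + 14)/6 = 48/6 = 8; σ²_D = ((14−6)/6)² = 1.778
te_E = (1 + 4·3 + 5)/6 = 18/6 = 3; σ²_E = ((5−1)/6)² = 0.444
te_F = (1 + 4·6 + 11)/6 = 36/6 = 6; σ²_F = ((11−1)/6)² = 2.778
te_G = (8 + 4·10 + 12)/6 = 60/6 = 10; σ²_G = ((12−8)/6)² = 0.444

Forward pass:
ES_A = 0; EF_A = 12
ES_B = 12; EF_B = 12+6 = 18
ES_C = 12; EF_C = 12+4 = 16
ES_D = 12; EF_D = 12+8 = 20
ES_E = max(EF_C=16, EF_D=20) = 20; EF_E = 20+3 = 23
ES_F = 18; EF_F = 18+6 = 24
ES_G = max(EF_E=23, EF_F=24) = 24; EF_G = 24+10 = 34
Expected project duration μ = 34 weeks. Critical path: A → B → F → G.

Variances on critical path: σ²_A=1.778, σ²_B=0.111, σ²_F=2.778, σ²_G=0.444.
Largest is σ²_F = 2.778.

F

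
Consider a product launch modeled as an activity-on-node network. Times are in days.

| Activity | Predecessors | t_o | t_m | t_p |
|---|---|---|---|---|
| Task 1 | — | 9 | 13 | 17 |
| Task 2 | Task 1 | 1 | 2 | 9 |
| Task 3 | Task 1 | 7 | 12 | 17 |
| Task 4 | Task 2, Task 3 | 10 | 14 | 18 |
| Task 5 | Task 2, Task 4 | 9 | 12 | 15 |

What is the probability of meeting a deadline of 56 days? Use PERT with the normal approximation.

0.968

te_Task 1 = (9 + 4·13 + 17)/6 = 78/6 = 13; σ²_Task 1 = ((17−9)/6)² = 1.778
te_Task 2 = (1 + 4·2 + 9)/6 = 18/6 = 3; σ²_Task 2 = ((9−1)/6)² = 1.778
te_Task 3 = (7 + 4·12 + 17)/6 = 72/6 = 12; σ²_Task 3 = ((17−7)/6)² = 2.778
te_Task 4 = (10 + 4·14 + 18)/6 = 84/6 = 14; σ²_Task 4 = ((18−10)/6)² = 1.778
te_Task 5 = (9 + 4·12 + 15)/6 = 72/6 = 12; σ²_Task 5 = ((15−9)/6)² = 1.000

Forward pass:
ES_Task 1 = 0; EF_Task 1 = 13
ES_Task 2 = 13; EF_Task 2 = 13+3 = 16
ES_Task 3 = 13; EF_Task 3 = 13+12 = 25
ES_Task 4 = max(EF_Task 2=16, EF_Task 3=25) = 25; EF_Task 4 = 25+14 = 39
ES_Task 5 = max(EF_Task 2=16, EF_Task 4=39) = 39; EF_Task 5 = 39+12 = 51
Expected project duration μ = 51 days. Critical path: Task 1 → Task 3 → Task 4 → Task 5.

Variance along critical path = 1.778 + 2.778 + 1.778 + 1.000 = 7.333; σ = √7.333 = 2.708 days.
Z = (56 − 51) / 2.708 = 1.846
P(T ≤ 56) = Φ(1.846) ≈ 0.968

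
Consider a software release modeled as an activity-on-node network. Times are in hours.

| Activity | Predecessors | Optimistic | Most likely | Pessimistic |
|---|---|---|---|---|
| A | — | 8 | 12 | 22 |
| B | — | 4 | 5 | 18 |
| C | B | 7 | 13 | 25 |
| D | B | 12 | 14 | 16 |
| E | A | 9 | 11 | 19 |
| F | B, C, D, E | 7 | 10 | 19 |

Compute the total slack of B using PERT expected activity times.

te_A = (8 + 4·12 + 22)/6 = 78/6 = 13
te_B = (4 + 4·5 + 18)/6 = 42/6 = 7
te_C = (7 + 4·13 + 25)/6 = 84/6 = 14
te_D = (12 + 4·14 + 16)/6 = 84/6 = 14
te_E = (9 + 4·11 + 19)/6 = 72/6 = 12
te_F = (7 + 4·10 + 19)/6 = 66/6 = 11

Forward pass:
ES_A = 0; EF_A = 13
ES_B = 0; EF_B = 7
ES_C = 7; EF_C = 7+14 = 21
ES_D = 7; EF_D = 7+14 = 21
ES_E = 13; EF_E = 13+12 = 25
ES_F = max(EF_B=7, EF_C=21, EF_D=21, EF_E=25) = 25; EF_F = 25+11 = 36
Expected project duration μ = 36 hours. Critical path: A → E → F.

Backward pass:
LF_F = 36; LS_F = 36−11 = 25
LF_E = LS_F = 25; LS_E = 25−12 = 13
LF_D = LS_F = 25; LS_D = 25−14 = 11
LF_C = LS_F = 25; LS_C = 25−14 = 11
LF_B = min(LS_C=11, LS_D=11, LS_F=25) = 11; LS_B = 11−7 = 4
LF_A = LS_E = 13; LS_A = 13−13 = 0
Slack_B = LS_B − ES_B = 4 − 0 = 4

4 hours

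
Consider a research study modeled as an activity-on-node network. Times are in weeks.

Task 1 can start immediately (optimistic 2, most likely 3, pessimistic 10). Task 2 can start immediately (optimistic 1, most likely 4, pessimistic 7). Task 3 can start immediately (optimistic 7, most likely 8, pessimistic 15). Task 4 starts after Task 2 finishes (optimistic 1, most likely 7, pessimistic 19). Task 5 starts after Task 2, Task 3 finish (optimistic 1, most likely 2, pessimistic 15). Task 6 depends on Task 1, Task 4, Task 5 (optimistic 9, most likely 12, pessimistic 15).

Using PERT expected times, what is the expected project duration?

25 weeks

te_Task 1 = (2 + 4·3 + 10)/6 = 24/6 = 4
te_Task 2 = (1 + 4·4 + 7)/6 = 24/6 = 4
te_Task 3 = (7 + 4·8 + 15)/6 = 54/6 = 9
te_Task 4 = (1 + 4·7 + 19)/6 = 48/6 = 8
te_Task 5 = (1 + 4·2 + 15)/6 = 24/6 = 4
te_Task 6 = (9 + 4·12 + 15)/6 = 72/6 = 12

Forward pass:
ES_Task 1 = 0; EF_Task 1 = 4
ES_Task 2 = 0; EF_Task 2 = 4
ES_Task 3 = 0; EF_Task 3 = 9
ES_Task 4 = 4; EF_Task 4 = 4+8 = 12
ES_Task 5 = max(EF_Task 2=4, EF_Task 3=9) = 9; EF_Task 5 = 9+4 = 13
ES_Task 6 = max(EF_Task 1=4, EF_Task 4=12, EF_Task 5=13) = 13; EF_Task 6 = 13+12 = 25
Expected project duration μ = 25 weeks. Critical path: Task 3 → Task 5 → Task 6.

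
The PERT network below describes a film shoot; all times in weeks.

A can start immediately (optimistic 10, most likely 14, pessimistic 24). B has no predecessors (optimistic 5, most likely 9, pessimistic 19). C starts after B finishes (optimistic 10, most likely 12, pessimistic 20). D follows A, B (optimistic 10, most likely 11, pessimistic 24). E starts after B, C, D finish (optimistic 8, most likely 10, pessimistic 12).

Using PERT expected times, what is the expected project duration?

38 weeks

te_A = (10 + 4·14 + 24)/6 = 90/6 = 15
te_B = (5 + 4·9 + 19)/6 = 60/6 = 10
te_C = (10 + 4·12 + 20)/6 = 78/6 = 13
te_D = (10 + 4·11 + 24)/6 = 78/6 = 13
te_E = (8 + 4·10 + 12)/6 = 60/6 = 10

Forward pass:
ES_A = 0; EF_A = 15
ES_B = 0; EF_B = 10
ES_C = 10; EF_C = 10+13 = 23
ES_D = max(EF_A=15, EF_B=10) = 15; EF_D = 15+13 = 28
ES_E = max(EF_B=10, EF_C=23, EF_D=28) = 28; EF_E = 28+10 = 38
Expected project duration μ = 38 weeks. Critical path: A → D → E.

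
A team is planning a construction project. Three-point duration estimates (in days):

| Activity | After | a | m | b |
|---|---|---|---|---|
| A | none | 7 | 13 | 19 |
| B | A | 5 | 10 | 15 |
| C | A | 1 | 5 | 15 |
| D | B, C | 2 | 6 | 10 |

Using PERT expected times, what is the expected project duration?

te_A = (7 + 4·13 + 19)/6 = 78/6 = 13
te_B = (5 + 4·10 + 15)/6 = 60/6 = 10
te_C = (1 + 4·5 + 15)/6 = 36/6 = 6
te_D = (2 + 4·6 + 10)/6 = 36/6 = 6

Forward pass:
ES_A = 0; EF_A = 13
ES_B = 13; EF_B = 13+10 = 23
ES_C = 13; EF_C = 13+6 = 19
ES_D = max(EF_B=23, EF_C=19) = 23; EF_D = 23+6 = 29
Expected project duration μ = 29 days. Critical path: A → B → D.

29 days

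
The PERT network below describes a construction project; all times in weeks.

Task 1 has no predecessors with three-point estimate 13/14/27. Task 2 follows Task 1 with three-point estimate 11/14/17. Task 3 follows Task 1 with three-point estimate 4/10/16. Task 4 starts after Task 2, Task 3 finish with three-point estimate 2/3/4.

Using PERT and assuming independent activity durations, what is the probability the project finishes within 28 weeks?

te_Task 1 = (13 + 4·14 + 27)/6 = 96/6 = 16; σ²_Task 1 = ((27−13)/6)² = 5.444
te_Task 2 = (11 + 4·14 + 17)/6 = 84/6 = 14; σ²_Task 2 = ((17−11)/6)² = 1.000
te_Task 3 = (4 + 4·10 + 16)/6 = 60/6 = 10; σ²_Task 3 = ((16−4)/6)² = 4.000
te_Task 4 = (2 + 4·3 + 4)/6 = 18/6 = 3; σ²_Task 4 = ((4−2)/6)² = 0.111

Forward pass:
ES_Task 1 = 0; EF_Task 1 = 16
ES_Task 2 = 16; EF_Task 2 = 16+14 = 30
ES_Task 3 = 16; EF_Task 3 = 16+10 = 26
ES_Task 4 = max(EF_Task 2=30, EF_Task 3=26) = 30; EF_Task 4 = 30+3 = 33
Expected project duration μ = 33 weeks. Critical path: Task 1 → Task 2 → Task 4.

Variance along critical path = 5.444 + 1.000 + 0.111 = 6.556; σ = √6.556 = 2.560 weeks.
Z = (28 − 33) / 2.560 = -1.953
P(T ≤ 28) = Φ(-1.953) ≈ 0.025

0.025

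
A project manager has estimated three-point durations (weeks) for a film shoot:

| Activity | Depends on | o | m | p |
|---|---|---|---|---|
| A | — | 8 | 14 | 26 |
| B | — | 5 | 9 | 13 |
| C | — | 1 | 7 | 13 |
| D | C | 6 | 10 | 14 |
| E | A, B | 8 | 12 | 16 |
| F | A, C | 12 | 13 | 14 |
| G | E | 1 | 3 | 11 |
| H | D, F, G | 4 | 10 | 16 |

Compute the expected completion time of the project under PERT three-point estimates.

41 weeks

te_A = (8 + 4·14 + 26)/6 = 90/6 = 15
te_B = (5 + 4·9 + 13)/6 = 54/6 = 9
te_C = (1 + 4·7 + 13)/6 = 42/6 = 7
te_D = (6 + 4·10 + 14)/6 = 60/6 = 10
te_E = (8 + 4·12 + 16)/6 = 72/6 = 12
te_F = (12 + 4·13 + 14)/6 = 78/6 = 13
te_G = (1 + 4·3 + 11)/6 = 24/6 = 4
te_H = (4 + 4·10 + 16)/6 = 60/6 = 10

Forward pass:
ES_A = 0; EF_A = 15
ES_B = 0; EF_B = 9
ES_C = 0; EF_C = 7
ES_D = 7; EF_D = 7+10 = 17
ES_E = max(EF_A=15, EF_B=9) = 15; EF_E = 15+12 = 27
ES_F = max(EF_A=15, EF_C=7) = 15; EF_F = 15+13 = 28
ES_G = 27; EF_G = 27+4 = 31
ES_H = max(EF_D=17, EF_F=28, EF_G=31) = 31; EF_H = 31+10 = 41
Expected project duration μ = 41 weeks. Critical path: A → E → G → H.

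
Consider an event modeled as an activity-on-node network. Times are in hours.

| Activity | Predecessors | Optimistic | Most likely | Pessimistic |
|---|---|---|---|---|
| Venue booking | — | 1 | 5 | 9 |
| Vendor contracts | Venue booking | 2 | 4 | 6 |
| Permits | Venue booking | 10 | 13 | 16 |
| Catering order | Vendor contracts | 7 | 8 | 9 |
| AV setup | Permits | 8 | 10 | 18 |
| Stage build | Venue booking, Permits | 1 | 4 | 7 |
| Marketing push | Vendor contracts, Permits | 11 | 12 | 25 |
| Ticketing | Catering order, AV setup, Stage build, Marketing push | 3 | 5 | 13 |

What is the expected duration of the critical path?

te_Venue booking = (1 + 4·5 + 9)/6 = 30/6 = 5
te_Vendor contracts = (2 + 4·4 + 6)/6 = 24/6 = 4
te_Permits = (10 + 4·13 + 16)/6 = 78/6 = 13
te_Catering order = (7 + 4·8 + 9)/6 = 48/6 = 8
te_AV setup = (8 + 4·10 + 18)/6 = 66/6 = 11
te_Stage build = (1 + 4·4 + 7)/6 = 24/6 = 4
te_Marketing push = (11 + 4·12 + 25)/6 = 84/6 = 14
te_Ticketing = (3 + 4·5 + 13)/6 = 36/6 = 6

Forward pass:
ES_Venue booking = 0; EF_Venue booking = 5
ES_Vendor contracts = 5; EF_Vendor contracts = 5+4 = 9
ES_Permits = 5; EF_Permits = 5+13 = 18
ES_Catering order = 9; EF_Catering order = 9+8 = 17
ES_AV setup = 18; EF_AV setup = 18+11 = 29
ES_Stage build = max(EF_Venue booking=5, EF_Permits=18) = 18; EF_Stage build = 18+4 = 22
ES_Marketing push = max(EF_Vendor contracts=9, EF_Permits=18) = 18; EF_Marketing push = 18+14 = 32
ES_Ticketing = max(EF_Catering order=17, EF_AV setup=29, EF_Stage build=22, EF_Marketing push=32) = 32; EF_Ticketing = 32+6 = 38
Expected project duration μ = 38 hours. Critical path: Venue booking → Permits → Marketing push → Ticketing.

38 hours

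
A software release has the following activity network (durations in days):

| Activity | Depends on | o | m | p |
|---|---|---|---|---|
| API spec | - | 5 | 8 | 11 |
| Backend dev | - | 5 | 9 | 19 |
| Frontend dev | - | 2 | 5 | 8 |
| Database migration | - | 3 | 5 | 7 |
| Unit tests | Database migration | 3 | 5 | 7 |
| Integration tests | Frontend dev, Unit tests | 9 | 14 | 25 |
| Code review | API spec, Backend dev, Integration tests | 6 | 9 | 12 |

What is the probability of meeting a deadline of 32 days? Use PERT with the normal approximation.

te_API spec = (5 + 4·8 + 11)/6 = 48/6 = 8; σ²_API spec = ((11−5)/6)² = 1.000
te_Backend dev = (5 + 4·9 + 19)/6 = 60/6 = 10; σ²_Backend dev = ((19−5)/6)² = 5.444
te_Frontend dev = (2 + 4·5 + 8)/6 = 30/6 = 5; σ²_Frontend dev = ((8−2)/6)² = 1.000
te_Database migration = (3 + 4·5 + 7)/6 = 30/6 = 5; σ²_Database migration = ((7−3)/6)² = 0.444
te_Unit tests = (3 + 4·5 + 7)/6 = 30/6 = 5; σ²_Unit tests = ((7−3)/6)² = 0.444
te_Integration tests = (9 + 4·14 + 25)/6 = 90/6 = 15; σ²_Integration tests = ((25−9)/6)² = 7.111
te_Code review = (6 + 4·9 + 12)/6 = 54/6 = 9; σ²_Code review = ((12−6)/6)² = 1.000

Forward pass:
ES_API spec = 0; EF_API spec = 8
ES_Backend dev = 0; EF_Backend dev = 10
ES_Frontend dev = 0; EF_Frontend dev = 5
ES_Database migration = 0; EF_Database migration = 5
ES_Unit tests = 5; EF_Unit tests = 5+5 = 10
ES_Integration tests = max(EF_Frontend dev=5, EF_Unit tests=10) = 10; EF_Integration tests = 10+15 = 25
ES_Code review = max(EF_API spec=8, EF_Backend dev=10, EF_Integration tests=25) = 25; EF_Code review = 25+9 = 34
Expected project duration μ = 34 days. Critical path: Database migration → Unit tests → Integration tests → Code review.

Variance along critical path = 0.444 + 0.444 + 7.111 + 1.000 = 9.000; σ = √9.000 = 3.000 days.
Z = (32 − 34) / 3.000 = -0.667
P(T ≤ 32) = Φ(-0.667) ≈ 0.252

0.252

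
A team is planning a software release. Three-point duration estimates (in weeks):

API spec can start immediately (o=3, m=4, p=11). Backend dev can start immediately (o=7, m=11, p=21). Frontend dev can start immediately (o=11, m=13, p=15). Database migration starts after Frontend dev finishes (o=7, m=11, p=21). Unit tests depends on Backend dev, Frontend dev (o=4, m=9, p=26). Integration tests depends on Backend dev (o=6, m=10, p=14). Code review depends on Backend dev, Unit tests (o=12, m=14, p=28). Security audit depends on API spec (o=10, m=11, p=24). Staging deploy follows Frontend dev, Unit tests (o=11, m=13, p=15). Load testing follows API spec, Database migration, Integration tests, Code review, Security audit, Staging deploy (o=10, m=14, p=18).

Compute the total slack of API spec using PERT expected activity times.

te_API spec = (3 + 4·4 + 11)/6 = 30/6 = 5
te_Backend dev = (7 + 4·11 + 21)/6 = 72/6 = 12
te_Frontend dev = (11 + 4·13 + 15)/6 = 78/6 = 13
te_Database migration = (7 + 4·11 + 21)/6 = 72/6 = 12
te_Unit tests = (4 + 4·9 + 26)/6 = 66/6 = 11
te_Integration tests = (6 + 4·10 + 14)/6 = 60/6 = 10
te_Code review = (12 + 4·14 + 28)/6 = 96/6 = 16
te_Security audit = (10 + 4·11 + 24)/6 = 78/6 = 13
te_Staging deploy = (11 + 4·13 + 15)/6 = 78/6 = 13
te_Load testing = (10 + 4·14 + 18)/6 = 84/6 = 14

Forward pass:
ES_API spec = 0; EF_API spec = 5
ES_Backend dev = 0; EF_Backend dev = 12
ES_Frontend dev = 0; EF_Frontend dev = 13
ES_Database migration = 13; EF_Database migration = 13+12 = 25
ES_Unit tests = max(EF_Backend dev=12, EF_Frontend dev=13) = 13; EF_Unit tests = 13+11 = 24
ES_Integration tests = 12; EF_Integration tests = 12+10 = 22
ES_Code review = max(EF_Backend dev=12, EF_Unit tests=24) = 24; EF_Code review = 24+16 = 40
ES_Security audit = 5; EF_Security audit = 5+13 = 18
ES_Staging deploy = max(EF_Frontend dev=13, EF_Unit tests=24) = 24; EF_Staging deploy = 24+13 = 37
ES_Load testing = max(EF_API spec=5, EF_Database migration=25, EF_Integration tests=22, EF_Code review=40, EF_Security audit=18, EF_Staging deploy=37) = 40; EF_Load testing = 40+14 = 54
Expected project duration μ = 54 weeks. Critical path: Frontend dev → Unit tests → Code review → Load testing.

Backward pass:
LF_Load testing = 54; LS_Load testing = 54−14 = 40
LF_Staging deploy = LS_Load testing = 40; LS_Staging deploy = 40−13 = 27
LF_Security audit = LS_Load testing = 40; LS_Security audit = 40−13 = 27
LF_Code review = LS_Load testing = 40; LS_Code review = 40−16 = 24
LF_Integration tests = LS_Load testing = 40; LS_Integration tests = 40−10 = 30
LF_Unit tests = min(LS_Code review=24, LS_Staging deploy=27) = 24; LS_Unit tests = 24−11 = 13
LF_Database migration = LS_Load testing = 40; LS_Database migration = 40−12 = 28
LF_Frontend dev = min(LS_Database migration=28, LS_Unit tests=13, LS_Staging deploy=27) = 13; LS_Frontend dev = 13−13 = 0
LF_Backend dev = min(LS_Unit tests=13, LS_Integration tests=30, LS_Code review=24) = 13; LS_Backend dev = 13−12 = 1
LF_API spec = min(LS_Security audit=27, LS_Load testing=40) = 27; LS_API spec = 27−5 = 22
Slack_API spec = LS_API spec − ES_API spec = 22 − 0 = 22

22 weeks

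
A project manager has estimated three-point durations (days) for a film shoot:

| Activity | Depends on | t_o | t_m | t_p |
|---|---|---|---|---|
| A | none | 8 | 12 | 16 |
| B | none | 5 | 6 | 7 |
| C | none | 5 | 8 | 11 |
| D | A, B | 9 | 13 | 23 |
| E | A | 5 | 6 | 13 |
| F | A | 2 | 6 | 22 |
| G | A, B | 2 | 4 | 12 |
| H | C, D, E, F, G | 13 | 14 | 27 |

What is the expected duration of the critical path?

te_A = (8 + 4·12 + 16)/6 = 72/6 = 12
te_B = (5 + 4·6 + 7)/6 = 36/6 = 6
te_C = (5 + 4·8 + 11)/6 = 48/6 = 8
te_D = (9 + 4·13 + 23)/6 = 84/6 = 14
te_E = (5 + 4·6 + 13)/6 = 42/6 = 7
te_F = (2 + 4·6 + 22)/6 = 48/6 = 8
te_G = (2 + 4·4 + 12)/6 = 30/6 = 5
te_H = (13 + 4·14 + 27)/6 = 96/6 = 16

Forward pass:
ES_A = 0; EF_A = 12
ES_B = 0; EF_B = 6
ES_C = 0; EF_C = 8
ES_D = max(EF_A=12, EF_B=6) = 12; EF_D = 12+14 = 26
ES_E = 12; EF_E = 12+7 = 19
ES_F = 12; EF_F = 12+8 = 20
ES_G = max(EF_A=12, EF_B=6) = 12; EF_G = 12+5 = 17
ES_H = max(EF_C=8, EF_D=26, EF_E=19, EF_F=20, EF_G=17) = 26; EF_H = 26+16 = 42
Expected project duration μ = 42 days. Critical path: A → D → H.

42 days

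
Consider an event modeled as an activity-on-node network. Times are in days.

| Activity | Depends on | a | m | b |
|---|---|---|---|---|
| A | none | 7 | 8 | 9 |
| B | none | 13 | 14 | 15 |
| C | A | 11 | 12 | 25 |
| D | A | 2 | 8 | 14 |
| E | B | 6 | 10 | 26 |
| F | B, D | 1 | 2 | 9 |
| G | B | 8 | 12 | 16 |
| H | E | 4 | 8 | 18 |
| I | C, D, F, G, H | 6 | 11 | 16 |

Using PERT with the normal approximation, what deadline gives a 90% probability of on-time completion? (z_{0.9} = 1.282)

te_A = (7 + 4·8 + 9)/6 = 48/6 = 8; σ²_A = ((9−7)/6)² = 0.111
te_B = (13 + 4·14 + 15)/6 = 84/6 = 14; σ²_B = ((15−13)/6)² = 0.111
te_C = (11 + 4·12 + 25)/6 = 84/6 = 14; σ²_C = ((25−11)/6)² = 5.444
te_D = (2 + 4·8 + 14)/6 = 48/6 = 8; σ²_D = ((14−2)/6)² = 4.000
te_E = (6 + 4·10 + 26)/6 = 72/6 = 12; σ²_E = ((26−6)/6)² = 11.111
te_F = (1 + 4·2 + 9)/6 = 18/6 = 3; σ²_F = ((9−1)/6)² = 1.778
te_G = (8 + 4·12 + 16)/6 = 72/6 = 12; σ²_G = ((16−8)/6)² = 1.778
te_H = (4 + 4·8 + 18)/6 = 54/6 = 9; σ²_H = ((18−4)/6)² = 5.444
te_I = (6 + 4·11 + 16)/6 = 66/6 = 11; σ²_I = ((16−6)/6)² = 2.778

Forward pass:
ES_A = 0; EF_A = 8
ES_B = 0; EF_B = 14
ES_C = 8; EF_C = 8+14 = 22
ES_D = 8; EF_D = 8+8 = 16
ES_E = 14; EF_E = 14+12 = 26
ES_F = max(EF_B=14, EF_D=16) = 16; EF_F = 16+3 = 19
ES_G = 14; EF_G = 14+12 = 26
ES_H = 26; EF_H = 26+9 = 35
ES_I = max(EF_C=22, EF_D=16, EF_F=19, EF_G=26, EF_H=35) = 35; EF_I = 35+11 = 46
Expected project duration μ = 46 days. Critical path: B → E → H → I.

Variance along critical path = 0.111 + 11.111 + 5.444 + 2.778 = 19.444; σ = 4.410 days.
D = μ + z·σ = 46 + 1.282·4.410 = 51.7 days

51.7 days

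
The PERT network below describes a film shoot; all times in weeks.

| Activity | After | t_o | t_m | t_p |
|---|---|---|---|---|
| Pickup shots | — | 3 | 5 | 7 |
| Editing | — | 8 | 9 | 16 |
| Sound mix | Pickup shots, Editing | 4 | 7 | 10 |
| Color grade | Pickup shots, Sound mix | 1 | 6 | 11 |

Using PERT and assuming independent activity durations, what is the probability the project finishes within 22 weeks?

te_Pickup shots = (3 + 4·5 + 7)/6 = 30/6 = 5; σ²_Pickup shots = ((7−3)/6)² = 0.444
te_Editing = (8 + 4·9 + 16)/6 = 60/6 = 10; σ²_Editing = ((16−8)/6)² = 1.778
te_Sound mix = (4 + 4·7 + 10)/6 = 42/6 = 7; σ²_Sound mix = ((10−4)/6)² = 1.000
te_Color grade = (1 + 4·6 + 11)/6 = 36/6 = 6; σ²_Color grade = ((11−1)/6)² = 2.778

Forward pass:
ES_Pickup shots = 0; EF_Pickup shots = 5
ES_Editing = 0; EF_Editing = 10
ES_Sound mix = max(EF_Pickup shots=5, EF_Editing=10) = 10; EF_Sound mix = 10+7 = 17
ES_Color grade = max(EF_Pickup shots=5, EF_Sound mix=17) = 17; EF_Color grade = 17+6 = 23
Expected project duration μ = 23 weeks. Critical path: Editing → Sound mix → Color grade.

Variance along critical path = 1.778 + 1.000 + 2.778 = 5.556; σ = √5.556 = 2.357 weeks.
Z = (22 − 23) / 2.357 = -0.424
P(T ≤ 22) = Φ(-0.424) ≈ 0.336

0.336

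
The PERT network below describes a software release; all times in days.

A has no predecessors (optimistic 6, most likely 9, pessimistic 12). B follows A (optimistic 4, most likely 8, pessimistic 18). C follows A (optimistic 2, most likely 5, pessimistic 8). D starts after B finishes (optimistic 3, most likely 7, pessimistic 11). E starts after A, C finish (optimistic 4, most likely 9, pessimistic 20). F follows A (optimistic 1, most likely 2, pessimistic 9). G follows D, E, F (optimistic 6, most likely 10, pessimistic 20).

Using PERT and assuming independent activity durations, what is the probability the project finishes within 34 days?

0.294

te_A = (6 + 4·9 + 12)/6 = 54/6 = 9; σ²_A = ((12−6)/6)² = 1.000
te_B = (4 + 4·8 + 18)/6 = 54/6 = 9; σ²_B = ((18−4)/6)² = 5.444
te_C = (2 + 4·5 + 8)/6 = 30/6 = 5; σ²_C = ((8−2)/6)² = 1.000
te_D = (3 + 4·7 + 11)/6 = 42/6 = 7; σ²_D = ((11−3)/6)² = 1.778
te_E = (4 + 4·9 + 20)/6 = 60/6 = 10; σ²_E = ((20−4)/6)² = 7.111
te_F = (1 + 4·2 + 9)/6 = 18/6 = 3; σ²_F = ((9−1)/6)² = 1.778
te_G = (6 + 4·10 + 20)/6 = 66/6 = 11; σ²_G = ((20−6)/6)² = 5.444

Forward pass:
ES_A = 0; EF_A = 9
ES_B = 9; EF_B = 9+9 = 18
ES_C = 9; EF_C = 9+5 = 14
ES_D = 18; EF_D = 18+7 = 25
ES_E = max(EF_A=9, EF_C=14) = 14; EF_E = 14+10 = 24
ES_F = 9; EF_F = 9+3 = 12
ES_G = max(EF_D=25, EF_E=24, EF_F=12) = 25; EF_G = 25+11 = 36
Expected project duration μ = 36 days. Critical path: A → B → D → G.

Variance along critical path = 1.000 + 5.444 + 1.778 + 5.444 = 13.667; σ = √13.667 = 3.697 days.
Z = (34 − 36) / 3.697 = -0.541
P(T ≤ 34) = Φ(-0.541) ≈ 0.294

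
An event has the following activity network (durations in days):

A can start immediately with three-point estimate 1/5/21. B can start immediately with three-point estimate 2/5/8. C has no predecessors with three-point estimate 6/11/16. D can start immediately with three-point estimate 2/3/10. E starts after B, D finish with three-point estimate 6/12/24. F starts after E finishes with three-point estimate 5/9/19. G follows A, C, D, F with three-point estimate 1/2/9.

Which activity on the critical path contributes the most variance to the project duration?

E

te_A = (1 + 4·5 + 21)/6 = 42/6 = 7; σ²_A = ((21−1)/6)² = 11.111
te_B = (2 + 4·5 + 8)/6 = 30/6 = 5; σ²_B = ((8−2)/6)² = 1.000
te_C = (6 + 4·11 + 16)/6 = 66/6 = 11; σ²_C = ((16−6)/6)² = 2.778
te_D = (2 + 4·3 + 10)/6 = 24/6 = 4; σ²_D = ((10−2)/6)² = 1.778
te_E = (6 + 4·12 + 24)/6 = 78/6 = 13; σ²_E = ((24−6)/6)² = 9.000
te_F = (5 + 4·9 + 19)/6 = 60/6 = 10; σ²_F = ((19−5)/6)² = 5.444
te_G = (1 + 4·2 + 9)/6 = 18/6 = 3; σ²_G = ((9−1)/6)² = 1.778

Forward pass:
ES_A = 0; EF_A = 7
ES_B = 0; EF_B = 5
ES_C = 0; EF_C = 11
ES_D = 0; EF_D = 4
ES_E = max(EF_B=5, EF_D=4) = 5; EF_E = 5+13 = 18
ES_F = 18; EF_F = 18+10 = 28
ES_G = max(EF_A=7, EF_C=11, EF_D=4, EF_F=28) = 28; EF_G = 28+3 = 31
Expected project duration μ = 31 days. Critical path: B → E → F → G.

Variances on critical path: σ²_B=1.000, σ²_E=9.000, σ²_F=5.444, σ²_G=1.778.
Largest is σ²_E = 9.000.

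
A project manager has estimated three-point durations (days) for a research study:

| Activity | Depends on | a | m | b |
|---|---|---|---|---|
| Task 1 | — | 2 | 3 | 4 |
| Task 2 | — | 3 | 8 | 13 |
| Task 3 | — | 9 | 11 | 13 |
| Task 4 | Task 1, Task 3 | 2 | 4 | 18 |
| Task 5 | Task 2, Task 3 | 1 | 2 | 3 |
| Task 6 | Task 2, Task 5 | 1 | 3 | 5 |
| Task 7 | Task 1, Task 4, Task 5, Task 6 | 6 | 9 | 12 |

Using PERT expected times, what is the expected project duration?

te_Task 1 = (2 + 4·3 + 4)/6 = 18/6 = 3
te_Task 2 = (3 + 4·8 + 13)/6 = 48/6 = 8
te_Task 3 = (9 + 4·11 + 13)/6 = 66/6 = 11
te_Task 4 = (2 + 4·4 + 18)/6 = 36/6 = 6
te_Task 5 = (1 + 4·2 + 3)/6 = 12/6 = 2
te_Task 6 = (1 + 4·3 + 5)/6 = 18/6 = 3
te_Task 7 = (6 + 4·9 + 12)/6 = 54/6 = 9

Forward pass:
ES_Task 1 = 0; EF_Task 1 = 3
ES_Task 2 = 0; EF_Task 2 = 8
ES_Task 3 = 0; EF_Task 3 = 11
ES_Task 4 = max(EF_Task 1=3, EF_Task 3=11) = 11; EF_Task 4 = 11+6 = 17
ES_Task 5 = max(EF_Task 2=8, EF_Task 3=11) = 11; EF_Task 5 = 11+2 = 13
ES_Task 6 = max(EF_Task 2=8, EF_Task 5=13) = 13; EF_Task 6 = 13+3 = 16
ES_Task 7 = max(EF_Task 1=3, EF_Task 4=17, EF_Task 5=13, EF_Task 6=16) = 17; EF_Task 7 = 17+9 = 26
Expected project duration μ = 26 days. Critical path: Task 3 → Task 4 → Task 7.

26 days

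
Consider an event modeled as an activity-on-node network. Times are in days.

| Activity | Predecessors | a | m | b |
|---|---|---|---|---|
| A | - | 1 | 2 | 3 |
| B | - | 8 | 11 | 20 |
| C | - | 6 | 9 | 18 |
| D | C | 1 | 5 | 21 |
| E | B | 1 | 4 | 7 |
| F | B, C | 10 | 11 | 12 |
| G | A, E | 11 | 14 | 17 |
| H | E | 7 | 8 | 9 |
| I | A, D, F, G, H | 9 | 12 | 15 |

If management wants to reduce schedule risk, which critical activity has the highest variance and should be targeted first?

te_A = (1 + 4·2 + 3)/6 = 12/6 = 2; σ²_A = ((3−1)/6)² = 0.111
te_B = (8 + 4·11 + 20)/6 = 72/6 = 12; σ²_B = ((20−8)/6)² = 4.000
te_C = (6 + 4·9 + 18)/6 = 60/6 = 10; σ²_C = ((18−6)/6)² = 4.000
te_D = (1 + 4·5 + 21)/6 = 42/6 = 7; σ²_D = ((21−1)/6)² = 11.111
te_E = (1 + 4·4 + 7)/6 = 24/6 = 4; σ²_E = ((7−1)/6)² = 1.000
te_F = (10 + 4·11 + 12)/6 = 66/6 = 11; σ²_F = ((12−10)/6)² = 0.111
te_G = (11 + 4·14 + 17)/6 = 84/6 = 14; σ²_G = ((17−11)/6)² = 1.000
te_H = (7 + 4·8 + 9)/6 = 48/6 = 8; σ²_H = ((9−7)/6)² = 0.111
te_I = (9 + 4·12 + 15)/6 = 72/6 = 12; σ²_I = ((15−9)/6)² = 1.000

Forward pass:
ES_A = 0; EF_A = 2
ES_B = 0; EF_B = 12
ES_C = 0; EF_C = 10
ES_D = 10; EF_D = 10+7 = 17
ES_E = 12; EF_E = 12+4 = 16
ES_F = max(EF_B=12, EF_C=10) = 12; EF_F = 12+11 = 23
ES_G = max(EF_A=2, EF_E=16) = 16; EF_G = 16+14 = 30
ES_H = 16; EF_H = 16+8 = 24
ES_I = max(EF_A=2, EF_D=17, EF_F=23, EF_G=30, EF_H=24) = 30; EF_I = 30+12 = 42
Expected project duration μ = 42 days. Critical path: B → E → G → I.

Variances on critical path: σ²_B=4.000, σ²_E=1.000, σ²_G=1.000, σ²_I=1.000.
Largest is σ²_B = 4.000.

B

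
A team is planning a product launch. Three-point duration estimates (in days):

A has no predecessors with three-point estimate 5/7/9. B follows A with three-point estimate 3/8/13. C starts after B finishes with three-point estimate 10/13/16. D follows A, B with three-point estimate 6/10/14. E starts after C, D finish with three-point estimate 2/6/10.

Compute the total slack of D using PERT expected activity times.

te_A = (5 + 4·7 + 9)/6 = 42/6 = 7
te_B = (3 + 4·8 + 13)/6 = 48/6 = 8
te_C = (10 + 4·13 + 16)/6 = 78/6 = 13
te_D = (6 + 4·10 + 14)/6 = 60/6 = 10
te_E = (2 + 4·6 + 10)/6 = 36/6 = 6

Forward pass:
ES_A = 0; EF_A = 7
ES_B = 7; EF_B = 7+8 = 15
ES_C = 15; EF_C = 15+13 = 28
ES_D = max(EF_A=7, EF_B=15) = 15; EF_D = 15+10 = 25
ES_E = max(EF_C=28, EF_D=25) = 28; EF_E = 28+6 = 34
Expected project duration μ = 34 days. Critical path: A → B → C → E.

Backward pass:
LF_E = 34; LS_E = 34−6 = 28
LF_D = LS_E = 28; LS_D = 28−10 = 18
LF_C = LS_E = 28; LS_C = 28−13 = 15
LF_B = min(LS_C=15, LS_D=18) = 15; LS_B = 15−8 = 7
LF_A = min(LS_B=7, LS_D=18) = 7; LS_A = 7−7 = 0
Slack_D = LS_D − ES_D = 18 − 15 = 3

3 days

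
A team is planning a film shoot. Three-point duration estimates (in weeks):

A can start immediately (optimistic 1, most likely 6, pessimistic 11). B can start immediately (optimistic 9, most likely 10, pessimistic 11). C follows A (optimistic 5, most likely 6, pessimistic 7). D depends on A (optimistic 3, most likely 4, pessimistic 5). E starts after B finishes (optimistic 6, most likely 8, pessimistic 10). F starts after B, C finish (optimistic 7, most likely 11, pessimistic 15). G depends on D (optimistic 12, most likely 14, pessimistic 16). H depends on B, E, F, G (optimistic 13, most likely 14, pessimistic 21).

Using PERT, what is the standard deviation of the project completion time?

te_A = (1 + 4·6 + 11)/6 = 36/6 = 6; σ²_A = ((11−1)/6)² = 2.778
te_B = (9 + 4·10 + 11)/6 = 60/6 = 10; σ²_B = ((11−9)/6)² = 0.111
te_C = (5 + 4·6 + 7)/6 = 36/6 = 6; σ²_C = ((7−5)/6)² = 0.111
te_D = (3 + 4·4 + 5)/6 = 24/6 = 4; σ²_D = ((5−3)/6)² = 0.111
te_E = (6 + 4·8 + 10)/6 = 48/6 = 8; σ²_E = ((10−6)/6)² = 0.444
te_F = (7 + 4·11 + 15)/6 = 66/6 = 11; σ²_F = ((15−7)/6)² = 1.778
te_G = (12 + 4·14 + 16)/6 = 84/6 = 14; σ²_G = ((16−12)/6)² = 0.444
te_H = (13 + 4·14 + 21)/6 = 90/6 = 15; σ²_H = ((21−13)/6)² = 1.778

Forward pass:
ES_A = 0; EF_A = 6
ES_B = 0; EF_B = 10
ES_C = 6; EF_C = 6+6 = 12
ES_D = 6; EF_D = 6+4 = 10
ES_E = 10; EF_E = 10+8 = 18
ES_F = max(EF_B=10, EF_C=12) = 12; EF_F = 12+11 = 23
ES_G = 10; EF_G = 10+14 = 24
ES_H = max(EF_B=10, EF_E=18, EF_F=23, EF_G=24) = 24; EF_H = 24+15 = 39
Expected project duration μ = 39 weeks. Critical path: A → D → G → H.

Variance along critical path = 2.778 + 0.111 + 0.444 + 1.778 = 5.111
σ = √5.111 = 2.261 weeks

2.26 weeks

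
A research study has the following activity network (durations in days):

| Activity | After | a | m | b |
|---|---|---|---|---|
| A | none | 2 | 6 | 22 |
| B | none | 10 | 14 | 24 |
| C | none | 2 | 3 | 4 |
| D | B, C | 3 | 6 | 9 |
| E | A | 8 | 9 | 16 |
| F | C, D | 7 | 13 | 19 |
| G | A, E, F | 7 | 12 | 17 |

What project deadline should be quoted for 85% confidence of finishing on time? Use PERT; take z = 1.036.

te_A = (2 + 4·6 + 22)/6 = 48/6 = 8; σ²_A = ((22−2)/6)² = 11.111
te_B = (10 + 4·14 + 24)/6 = 90/6 = 15; σ²_B = ((24−10)/6)² = 5.444
te_C = (2 + 4·3 + 4)/6 = 18/6 = 3; σ²_C = ((4−2)/6)² = 0.111
te_D = (3 + 4·6 + 9)/6 = 36/6 = 6; σ²_D = ((9−3)/6)² = 1.000
te_E = (8 + 4·9 + 16)/6 = 60/6 = 10; σ²_E = ((16−8)/6)² = 1.778
te_F = (7 + 4·13 + 19)/6 = 78/6 = 13; σ²_F = ((19−7)/6)² = 4.000
te_G = (7 + 4·12 + 17)/6 = 72/6 = 12; σ²_G = ((17−7)/6)² = 2.778

Forward pass:
ES_A = 0; EF_A = 8
ES_B = 0; EF_B = 15
ES_C = 0; EF_C = 3
ES_D = max(EF_B=15, EF_C=3) = 15; EF_D = 15+6 = 21
ES_E = 8; EF_E = 8+10 = 18
ES_F = max(EF_C=3, EF_D=21) = 21; EF_F = 21+13 = 34
ES_G = max(EF_A=8, EF_E=18, EF_F=34) = 34; EF_G = 34+12 = 46
Expected project duration μ = 46 days. Critical path: B → D → F → G.

Variance along critical path = 5.444 + 1.000 + 4.000 + 2.778 = 13.222; σ = 3.636 days.
D = μ + z·σ = 46 + 1.036·3.636 = 49.8 days

49.8 days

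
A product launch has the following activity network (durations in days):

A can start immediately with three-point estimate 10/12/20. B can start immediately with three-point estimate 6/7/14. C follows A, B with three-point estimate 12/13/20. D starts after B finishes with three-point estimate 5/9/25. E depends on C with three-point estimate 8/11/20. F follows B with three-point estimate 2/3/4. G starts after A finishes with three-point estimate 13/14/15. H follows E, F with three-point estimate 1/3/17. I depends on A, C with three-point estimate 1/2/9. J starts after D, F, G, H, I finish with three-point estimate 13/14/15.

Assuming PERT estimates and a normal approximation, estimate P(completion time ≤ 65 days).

0.961

te_A = (10 + 4·12 + 20)/6 = 78/6 = 13; σ²_A = ((20−10)/6)² = 2.778
te_B = (6 + 4·7 + 14)/6 = 48/6 = 8; σ²_B = ((14−6)/6)² = 1.778
te_C = (12 + 4·13 + 20)/6 = 84/6 = 14; σ²_C = ((20−12)/6)² = 1.778
te_D = (5 + 4·9 + 25)/6 = 66/6 = 11; σ²_D = ((25−5)/6)² = 11.111
te_E = (8 + 4·11 + 20)/6 = 72/6 = 12; σ²_E = ((20−8)/6)² = 4.000
te_F = (2 + 4·3 + 4)/6 = 18/6 = 3; σ²_F = ((4−2)/6)² = 0.111
te_G = (13 + 4·14 + 15)/6 = 84/6 = 14; σ²_G = ((15−13)/6)² = 0.111
te_H = (1 + 4·3 + 17)/6 = 30/6 = 5; σ²_H = ((17−1)/6)² = 7.111
te_I = (1 + 4·2 + 9)/6 = 18/6 = 3; σ²_I = ((9−1)/6)² = 1.778
te_J = (13 + 4·14 + 15)/6 = 84/6 = 14; σ²_J = ((15−13)/6)² = 0.111

Forward pass:
ES_A = 0; EF_A = 13
ES_B = 0; EF_B = 8
ES_C = max(EF_A=13, EF_B=8) = 13; EF_C = 13+14 = 27
ES_D = 8; EF_D = 8+11 = 19
ES_E = 27; EF_E = 27+12 = 39
ES_F = 8; EF_F = 8+3 = 11
ES_G = 13; EF_G = 13+14 = 27
ES_H = max(EF_E=39, EF_F=11) = 39; EF_H = 39+5 = 44
ES_I = max(EF_A=13, EF_C=27) = 27; EF_I = 27+3 = 30
ES_J = max(EF_D=19, EF_F=11, EF_G=27, EF_H=44, EF_I=30) = 44; EF_J = 44+14 = 58
Expected project duration μ = 58 days. Critical path: A → C → E → H → J.

Variance along critical path = 2.778 + 1.778 + 4.000 + 7.111 + 0.111 = 15.778; σ = √15.778 = 3.972 days.
Z = (65 − 58) / 3.972 = 1.762
P(T ≤ 65) = Φ(1.762) ≈ 0.961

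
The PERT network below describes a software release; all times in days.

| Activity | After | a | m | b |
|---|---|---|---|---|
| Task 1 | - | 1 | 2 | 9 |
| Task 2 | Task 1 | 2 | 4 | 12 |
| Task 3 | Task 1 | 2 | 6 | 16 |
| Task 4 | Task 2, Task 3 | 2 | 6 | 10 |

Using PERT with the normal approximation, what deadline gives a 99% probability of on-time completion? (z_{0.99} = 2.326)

te_Task 1 = (1 + 4·2 + 9)/6 = 18/6 = 3; σ²_Task 1 = ((9−1)/6)² = 1.778
te_Task 2 = (2 + 4·4 + 12)/6 = 30/6 = 5; σ²_Task 2 = ((12−2)/6)² = 2.778
te_Task 3 = (2 + 4·6 + 16)/6 = 42/6 = 7; σ²_Task 3 = ((16−2)/6)² = 5.444
te_Task 4 = (2 + 4·6 + 10)/6 = 36/6 = 6; σ²_Task 4 = ((10−2)/6)² = 1.778

Forward pass:
ES_Task 1 = 0; EF_Task 1 = 3
ES_Task 2 = 3; EF_Task 2 = 3+5 = 8
ES_Task 3 = 3; EF_Task 3 = 3+7 = 10
ES_Task 4 = max(EF_Task 2=8, EF_Task 3=10) = 10; EF_Task 4 = 10+6 = 16
Expected project duration μ = 16 days. Critical path: Task 1 → Task 3 → Task 4.

Variance along critical path = 1.778 + 5.444 + 1.778 = 9.000; σ = 3.000 days.
D = μ + z·σ = 16 + 2.326·3.000 = 23.0 days

23.0 days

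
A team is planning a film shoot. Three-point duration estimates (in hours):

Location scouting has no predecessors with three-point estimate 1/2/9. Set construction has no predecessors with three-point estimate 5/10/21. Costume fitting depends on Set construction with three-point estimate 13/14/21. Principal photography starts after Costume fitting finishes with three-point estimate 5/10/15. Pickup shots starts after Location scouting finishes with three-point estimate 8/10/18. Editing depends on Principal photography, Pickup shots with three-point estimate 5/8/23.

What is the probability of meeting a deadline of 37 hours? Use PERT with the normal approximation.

0.024

te_Location scouting = (1 + 4·2 + 9)/6 = 18/6 = 3; σ²_Location scouting = ((9−1)/6)² = 1.778
te_Set construction = (5 + 4·10 + 21)/6 = 66/6 = 11; σ²_Set construction = ((21−5)/6)² = 7.111
te_Costume fitting = (13 + 4·14 + 21)/6 = 90/6 = 15; σ²_Costume fitting = ((21−13)/6)² = 1.778
te_Principal photography = (5 + 4·10 + 15)/6 = 60/6 = 10; σ²_Principal photography = ((15−5)/6)² = 2.778
te_Pickup shots = (8 + 4·10 + 18)/6 = 66/6 = 11; σ²_Pickup shots = ((18−8)/6)² = 2.778
te_Editing = (5 + 4·8 + 23)/6 = 60/6 = 10; σ²_Editing = ((23−5)/6)² = 9.000

Forward pass:
ES_Location scouting = 0; EF_Location scouting = 3
ES_Set construction = 0; EF_Set construction = 11
ES_Costume fitting = 11; EF_Costume fitting = 11+15 = 26
ES_Principal photography = 26; EF_Principal photography = 26+10 = 36
ES_Pickup shots = 3; EF_Pickup shots = 3+11 = 14
ES_Editing = max(EF_Principal photography=36, EF_Pickup shots=14) = 36; EF_Editing = 36+10 = 46
Expected project duration μ = 46 hours. Critical path: Set construction → Costume fitting → Principal photography → Editing.

Variance along critical path = 7.111 + 1.778 + 2.778 + 9.000 = 20.667; σ = √20.667 = 4.546 hours.
Z = (37 − 46) / 4.546 = -1.980
P(T ≤ 37) = Φ(-1.980) ≈ 0.024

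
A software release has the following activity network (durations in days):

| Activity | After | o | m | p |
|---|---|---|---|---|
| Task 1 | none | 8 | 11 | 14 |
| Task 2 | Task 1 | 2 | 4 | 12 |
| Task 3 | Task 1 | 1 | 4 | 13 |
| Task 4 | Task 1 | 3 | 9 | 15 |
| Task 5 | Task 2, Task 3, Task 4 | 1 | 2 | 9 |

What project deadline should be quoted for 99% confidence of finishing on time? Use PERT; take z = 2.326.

te_Task 1 = (8 + 4·11 + 14)/6 = 66/6 = 11; σ²_Task 1 = ((14−8)/6)² = 1.000
te_Task 2 = (2 + 4·4 + 12)/6 = 30/6 = 5; σ²_Task 2 = ((12−2)/6)² = 2.778
te_Task 3 = (1 + 4·4 + 13)/6 = 30/6 = 5; σ²_Task 3 = ((13−1)/6)² = 4.000
te_Task 4 = (3 + 4·9 + 15)/6 = 54/6 = 9; σ²_Task 4 = ((15−3)/6)² = 4.000
te_Task 5 = (1 + 4·2 + 9)/6 = 18/6 = 3; σ²_Task 5 = ((9−1)/6)² = 1.778

Forward pass:
ES_Task 1 = 0; EF_Task 1 = 11
ES_Task 2 = 11; EF_Task 2 = 11+5 = 16
ES_Task 3 = 11; EF_Task 3 = 11+5 = 16
ES_Task 4 = 11; EF_Task 4 = 11+9 = 20
ES_Task 5 = max(EF_Task 2=16, EF_Task 3=16, EF_Task 4=20) = 20; EF_Task 5 = 20+3 = 23
Expected project duration μ = 23 days. Critical path: Task 1 → Task 4 → Task 5.

Variance along critical path = 1.000 + 4.000 + 1.778 = 6.778; σ = 2.603 days.
D = μ + z·σ = 23 + 2.326·2.603 = 29.1 days

29.1 days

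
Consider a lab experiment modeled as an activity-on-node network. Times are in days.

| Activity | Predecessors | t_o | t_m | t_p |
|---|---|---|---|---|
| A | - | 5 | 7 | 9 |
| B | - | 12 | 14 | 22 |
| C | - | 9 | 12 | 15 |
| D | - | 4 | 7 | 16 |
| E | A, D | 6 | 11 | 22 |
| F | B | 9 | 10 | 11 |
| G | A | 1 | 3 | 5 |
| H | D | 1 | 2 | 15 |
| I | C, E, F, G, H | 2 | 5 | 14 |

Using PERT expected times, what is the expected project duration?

te_A = (5 + 4·7 + 9)/6 = 42/6 = 7
te_B = (12 + 4·14 + 22)/6 = 90/6 = 15
te_C = (9 + 4·12 + 15)/6 = 72/6 = 12
te_D = (4 + 4·7 + 16)/6 = 48/6 = 8
te_E = (6 + 4·11 + 22)/6 = 72/6 = 12
te_F = (9 + 4·10 + 11)/6 = 60/6 = 10
te_G = (1 + 4·3 + 5)/6 = 18/6 = 3
te_H = (1 + 4·2 + 15)/6 = 24/6 = 4
te_I = (2 + 4·5 + 14)/6 = 36/6 = 6

Forward pass:
ES_A = 0; EF_A = 7
ES_B = 0; EF_B = 15
ES_C = 0; EF_C = 12
ES_D = 0; EF_D = 8
ES_E = max(EF_A=7, EF_D=8) = 8; EF_E = 8+12 = 20
ES_F = 15; EF_F = 15+10 = 25
ES_G = 7; EF_G = 7+3 = 10
ES_H = 8; EF_H = 8+4 = 12
ES_I = max(EF_C=12, EF_E=20, EF_F=25, EF_G=10, EF_H=12) = 25; EF_I = 25+6 = 31
Expected project duration μ = 31 days. Critical path: B → F → I.

31 days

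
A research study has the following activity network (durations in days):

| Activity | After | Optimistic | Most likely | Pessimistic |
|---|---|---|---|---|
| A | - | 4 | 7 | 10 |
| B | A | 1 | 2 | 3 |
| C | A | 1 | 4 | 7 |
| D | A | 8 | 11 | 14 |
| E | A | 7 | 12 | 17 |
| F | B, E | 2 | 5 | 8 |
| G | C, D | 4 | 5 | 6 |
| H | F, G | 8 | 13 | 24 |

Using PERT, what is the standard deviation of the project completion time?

3.45 days

te_A = (4 + 4·7 + 10)/6 = 42/6 = 7; σ²_A = ((10−4)/6)² = 1.000
te_B = (1 + 4·2 + 3)/6 = 12/6 = 2; σ²_B = ((3−1)/6)² = 0.111
te_C = (1 + 4·4 + 7)/6 = 24/6 = 4; σ²_C = ((7−1)/6)² = 1.000
te_D = (8 + 4·11 + 14)/6 = 66/6 = 11; σ²_D = ((14−8)/6)² = 1.000
te_E = (7 + 4·12 + 17)/6 = 72/6 = 12; σ²_E = ((17−7)/6)² = 2.778
te_F = (2 + 4·5 + 8)/6 = 30/6 = 5; σ²_F = ((8−2)/6)² = 1.000
te_G = (4 + 4·5 + 6)/6 = 30/6 = 5; σ²_G = ((6−4)/6)² = 0.111
te_H = (8 + 4·13 + 24)/6 = 84/6 = 14; σ²_H = ((24−8)/6)² = 7.111

Forward pass:
ES_A = 0; EF_A = 7
ES_B = 7; EF_B = 7+2 = 9
ES_C = 7; EF_C = 7+4 = 11
ES_D = 7; EF_D = 7+11 = 18
ES_E = 7; EF_E = 7+12 = 19
ES_F = max(EF_B=9, EF_E=19) = 19; EF_F = 19+5 = 24
ES_G = max(EF_C=11, EF_D=18) = 18; EF_G = 18+5 = 23
ES_H = max(EF_F=24, EF_G=23) = 24; EF_H = 24+14 = 38
Expected project duration μ = 38 days. Critical path: A → E → F → H.

Variance along critical path = 1.000 + 2.778 + 1.000 + 7.111 = 11.889
σ = √11.889 = 3.448 days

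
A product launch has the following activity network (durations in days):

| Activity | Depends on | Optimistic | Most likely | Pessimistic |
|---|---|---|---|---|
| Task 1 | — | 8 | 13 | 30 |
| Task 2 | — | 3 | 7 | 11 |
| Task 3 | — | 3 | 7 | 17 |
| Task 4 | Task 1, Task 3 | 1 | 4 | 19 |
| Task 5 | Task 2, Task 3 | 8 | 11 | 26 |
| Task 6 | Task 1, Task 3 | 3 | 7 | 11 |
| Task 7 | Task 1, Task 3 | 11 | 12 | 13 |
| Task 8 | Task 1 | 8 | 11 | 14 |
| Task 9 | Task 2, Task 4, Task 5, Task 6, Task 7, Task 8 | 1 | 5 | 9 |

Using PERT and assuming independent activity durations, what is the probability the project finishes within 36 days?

0.846

te_Task 1 = (8 + 4·13 + 30)/6 = 90/6 = 15; σ²_Task 1 = ((30−8)/6)² = 13.444
te_Task 2 = (3 + 4·7 + 11)/6 = 42/6 = 7; σ²_Task 2 = ((11−3)/6)² = 1.778
te_Task 3 = (3 + 4·7 + 17)/6 = 48/6 = 8; σ²_Task 3 = ((17−3)/6)² = 5.444
te_Task 4 = (1 + 4·4 + 19)/6 = 36/6 = 6; σ²_Task 4 = ((19−1)/6)² = 9.000
te_Task 5 = (8 + 4·11 + 26)/6 = 78/6 = 13; σ²_Task 5 = ((26−8)/6)² = 9.000
te_Task 6 = (3 + 4·7 + 11)/6 = 42/6 = 7; σ²_Task 6 = ((11−3)/6)² = 1.778
te_Task 7 = (11 + 4·12 + 13)/6 = 72/6 = 12; σ²_Task 7 = ((13−11)/6)² = 0.111
te_Task 8 = (8 + 4·11 + 14)/6 = 66/6 = 11; σ²_Task 8 = ((14−8)/6)² = 1.000
te_Task 9 = (1 + 4·5 + 9)/6 = 30/6 = 5; σ²_Task 9 = ((9−1)/6)² = 1.778

Forward pass:
ES_Task 1 = 0; EF_Task 1 = 15
ES_Task 2 = 0; EF_Task 2 = 7
ES_Task 3 = 0; EF_Task 3 = 8
ES_Task 4 = max(EF_Task 1=15, EF_Task 3=8) = 15; EF_Task 4 = 15+6 = 21
ES_Task 5 = max(EF_Task 2=7, EF_Task 3=8) = 8; EF_Task 5 = 8+13 = 21
ES_Task 6 = max(EF_Task 1=15, EF_Task 3=8) = 15; EF_Task 6 = 15+7 = 22
ES_Task 7 = max(EF_Task 1=15, EF_Task 3=8) = 15; EF_Task 7 = 15+12 = 27
ES_Task 8 = 15; EF_Task 8 = 15+11 = 26
ES_Task 9 = max(EF_Task 2=7, EF_Task 4=21, EF_Task 5=21, EF_Task 6=22, EF_Task 7=27, EF_Task 8=26) = 27; EF_Task 9 = 27+5 = 32
Expected project duration μ = 32 days. Critical path: Task 1 → Task 7 → Task 9.

Variance along critical path = 13.444 + 0.111 + 1.778 = 15.333; σ = √15.333 = 3.916 days.
Z = (36 − 32) / 3.916 = 1.022
P(T ≤ 36) = Φ(1.022) ≈ 0.846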